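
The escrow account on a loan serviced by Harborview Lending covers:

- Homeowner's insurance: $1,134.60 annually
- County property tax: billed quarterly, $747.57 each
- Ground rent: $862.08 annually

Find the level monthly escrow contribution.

$415.58

Homeowner's insurance = $1,134.60 annually
County property tax = $747.57 × 4 = $2,990.28 annually
Ground rent = $862.08 annually
Total annual escrow = $1,134.60 + $2,990.28 + $862.08 = $4,986.96
Base monthly escrow = $4,986.96 ÷ 12 = $415.58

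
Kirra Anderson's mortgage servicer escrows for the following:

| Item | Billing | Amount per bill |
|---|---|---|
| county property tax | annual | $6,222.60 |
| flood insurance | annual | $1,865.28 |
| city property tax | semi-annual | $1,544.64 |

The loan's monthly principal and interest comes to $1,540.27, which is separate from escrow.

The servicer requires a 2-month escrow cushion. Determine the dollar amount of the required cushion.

$1,862.86

County property tax = $6,222.60 per year
Flood insurance = $1,865.28 per year
City property tax = $1,544.64 × 2 = $3,089.28 per year
Combined annual = $6,222.60 + $1,865.28 + $3,089.28 = $11,177.16
Per month = $11,177.16 ÷ 12 = $931.43
Required cushion = 2 × $931.43 = $1,862.86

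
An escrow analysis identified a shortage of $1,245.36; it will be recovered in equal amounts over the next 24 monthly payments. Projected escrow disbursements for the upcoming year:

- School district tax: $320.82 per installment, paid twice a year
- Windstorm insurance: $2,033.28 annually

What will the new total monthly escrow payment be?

$274.80

School district tax: $320.82 × 2 = $641.64
Windstorm insurance: $2,033.28
Combined annual = $641.64 + $2,033.28 = $2,674.92
Monthly escrow = $2,674.92 / 12 = $222.91
Monthly shortage recovery: $1,245.36 ÷ 24 = $51.89
Adjusted monthly = $222.91 + $51.89 = $274.80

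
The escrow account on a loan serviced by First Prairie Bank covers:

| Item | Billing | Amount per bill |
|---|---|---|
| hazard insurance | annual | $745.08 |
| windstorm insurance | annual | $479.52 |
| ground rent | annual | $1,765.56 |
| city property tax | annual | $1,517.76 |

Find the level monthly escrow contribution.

Hazard insurance: $745.08/yr
Windstorm insurance: $479.52/yr
Ground rent: $1,765.56/yr
City property tax: $1,517.76/yr
Total annual escrow = $4,507.92
Monthly escrow = $4,507.92 / 12 = $375.66

$375.66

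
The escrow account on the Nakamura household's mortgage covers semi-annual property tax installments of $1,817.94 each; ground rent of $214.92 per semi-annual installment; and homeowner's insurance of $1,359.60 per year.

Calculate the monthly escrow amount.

Property tax: $1,817.94 × 2 = $3,635.88/yr
Ground rent: $214.92 × 2 = $429.84/yr
Homeowner's insurance: $1,359.60/yr
Yearly total = $5,425.32
Monthly = $5,425.32 / 12 = $452.11

$452.11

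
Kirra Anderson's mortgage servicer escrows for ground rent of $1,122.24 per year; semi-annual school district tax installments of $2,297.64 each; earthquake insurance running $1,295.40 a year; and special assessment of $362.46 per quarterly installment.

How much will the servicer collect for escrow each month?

$705.23

Ground rent: $1,122.24/yr
School district tax: $2,297.64 × 2 = $4,595.28/yr
Earthquake insurance: $1,295.40/yr
Special assessment: $362.46 × 4 = $1,449.84/yr
Combined annual = $1,122.24 + $4,595.28 + $1,295.40 + $1,449.84 = $8,462.76
Monthly escrow = $8,462.76 ÷ 12 = $705.23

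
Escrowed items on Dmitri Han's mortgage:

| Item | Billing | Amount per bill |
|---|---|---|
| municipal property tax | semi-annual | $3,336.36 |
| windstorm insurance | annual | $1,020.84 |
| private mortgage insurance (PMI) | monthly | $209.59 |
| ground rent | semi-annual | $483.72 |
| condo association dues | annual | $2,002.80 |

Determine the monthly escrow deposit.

Municipal property tax: $3,336.36 × 2 = $6,672.72
Windstorm insurance: $1,020.84
Private mortgage insurance (PMI): $209.59 × 12 = $2,515.08
Ground rent: $483.72 × 2 = $967.44
Condo association dues: $2,002.80
Yearly total = $13,178.88
Monthly escrow = $13,178.88 ÷ 12 = $1,098.24

$1,098.24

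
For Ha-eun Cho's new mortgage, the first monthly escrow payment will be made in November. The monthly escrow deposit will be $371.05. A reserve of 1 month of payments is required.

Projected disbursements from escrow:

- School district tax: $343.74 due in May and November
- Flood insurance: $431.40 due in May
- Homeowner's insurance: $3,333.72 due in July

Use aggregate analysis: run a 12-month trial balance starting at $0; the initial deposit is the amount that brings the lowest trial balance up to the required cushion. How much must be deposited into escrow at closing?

Cushion = 1 × $371.05 = $371.05
Trial balance (start $0, +$371.05 each month, − disbursements):
  Nov: +$371.05 − $343.74 → $27.31
  Dec: +$371.05 → $398.36
  Jan: +$371.05 → $769.41
  Feb: +$371.05 → $1,140.46
  Mar: +$371.05 → $1,511.51
  Apr: +$371.05 → $1,882.56
  May: +$371.05 − $775.14 → $1,478.47
  Jun: +$371.05 → $1,849.52
  Jul: +$371.05 − $3,333.72 → -$1,113.15
  Aug: +$371.05 → -$742.10
  Sep: +$371.05 → -$371.05
  Oct: +$371.05 → $0.00
Lowest trial balance = -$1,113.15 (Jul)
Initial deposit = cushion − low point = $371.05 − (-$1,113.15) = $1,484.20

$1,484.20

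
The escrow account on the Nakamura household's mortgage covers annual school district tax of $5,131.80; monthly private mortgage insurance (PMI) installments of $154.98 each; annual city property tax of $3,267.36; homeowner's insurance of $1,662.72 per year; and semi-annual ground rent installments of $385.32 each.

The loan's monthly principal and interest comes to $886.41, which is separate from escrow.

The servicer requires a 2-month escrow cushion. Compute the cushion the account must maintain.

School district tax: $5,131.80 per year
Private mortgage insurance (PMI): $154.98 × 12 = $1,859.76 per year
City property tax: $3,267.36 per year
Homeowner's insurance: $1,662.72 per year
Ground rent: $385.32 × 2 = $770.64 per year
Total annual escrow = $12,692.28
Monthly = $12,692.28 / 12 = $1,057.69
Reserve = 2 × $1,057.69 = $2,115.38

$2,115.38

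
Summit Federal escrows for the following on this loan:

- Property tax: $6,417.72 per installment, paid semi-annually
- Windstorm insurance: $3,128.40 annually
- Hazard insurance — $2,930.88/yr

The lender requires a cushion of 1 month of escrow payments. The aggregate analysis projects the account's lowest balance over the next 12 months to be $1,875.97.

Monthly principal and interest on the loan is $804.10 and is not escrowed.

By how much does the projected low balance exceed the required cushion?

$301.41

Property tax = $6,417.72 × 2 = $12,835.44/yr
Windstorm insurance = $3,128.40/yr
Hazard insurance = $2,930.88/yr
Combined annual = $18,894.72
Monthly escrow = $18,894.72 ÷ 12 = $1,574.56
Cushion = 1 × $1,574.56 = $1,574.56
Surplus = $1,875.97 − $1,574.56 = $301.41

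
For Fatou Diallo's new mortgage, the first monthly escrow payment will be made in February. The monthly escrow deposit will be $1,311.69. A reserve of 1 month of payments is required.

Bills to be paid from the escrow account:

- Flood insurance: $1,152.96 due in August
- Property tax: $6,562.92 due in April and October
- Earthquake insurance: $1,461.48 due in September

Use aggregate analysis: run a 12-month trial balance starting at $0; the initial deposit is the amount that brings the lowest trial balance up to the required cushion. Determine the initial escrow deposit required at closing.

$5,246.76

Cushion = 1 × $1,311.69 = $1,311.69
Trial balance (start $0, +$1,311.69 each month, − disbursements):
  Feb: +$1,311.69 → $1,311.69
  Mar: +$1,311.69 → $2,623.38
  Apr: +$1,311.69 − $6,562.92 → -$2,627.85
  May: +$1,311.69 → -$1,316.16
  Jun: +$1,311.69 → -$4.47
  Jul: +$1,311.69 → $1,307.22
  Aug: +$1,311.69 − $1,152.96 → $1,465.95
  Sep: +$1,311.69 − $1,461.48 → $1,316.16
  Oct: +$1,311.69 − $6,562.92 → -$3,935.07
  Nov: +$1,311.69 → -$2,623.38
  Dec: +$1,311.69 → -$1,311.69
  Jan: +$1,311.69 → $0.00
Lowest trial balance = -$3,935.07 (Oct)
Initial deposit = cushion − low point = $1,311.69 − (-$3,935.07) = $5,246.76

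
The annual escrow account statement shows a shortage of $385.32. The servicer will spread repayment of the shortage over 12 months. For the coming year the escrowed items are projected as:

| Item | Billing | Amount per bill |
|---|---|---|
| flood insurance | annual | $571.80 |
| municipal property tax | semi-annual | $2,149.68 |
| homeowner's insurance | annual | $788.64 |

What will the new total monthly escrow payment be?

$503.76

Flood insurance — $571.80 per year
Municipal property tax — $2,149.68 × 2 = $4,299.36 per year
Homeowner's insurance — $788.64 per year
Total annual escrow = $571.80 + $4,299.36 + $788.64 = $5,659.80
Base monthly escrow = $5,659.80 ÷ 12 = $471.65
Shortage per month = $385.32 / 12 = $32.11
New monthly escrow = $471.65 + $32.11 = $503.76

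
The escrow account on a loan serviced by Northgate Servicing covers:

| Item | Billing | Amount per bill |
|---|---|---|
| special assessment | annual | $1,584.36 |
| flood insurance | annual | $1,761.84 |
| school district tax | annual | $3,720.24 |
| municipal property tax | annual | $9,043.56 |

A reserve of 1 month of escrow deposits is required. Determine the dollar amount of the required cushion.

Special assessment: $1,584.36 per year
Flood insurance: $1,761.84 per year
School district tax: $3,720.24 per year
Municipal property tax: $9,043.56 per year
Annual escrow total = $1,584.36 + $1,761.84 + $3,720.24 + $9,043.56 = $16,110.00
Base monthly escrow = $16,110.00 ÷ 12 = $1,342.50
Required cushion = 1 × $1,342.50 = $1,342.50

$1,342.50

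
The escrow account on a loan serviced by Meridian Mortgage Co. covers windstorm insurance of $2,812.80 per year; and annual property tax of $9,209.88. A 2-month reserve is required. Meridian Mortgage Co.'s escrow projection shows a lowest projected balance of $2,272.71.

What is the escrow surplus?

Windstorm insurance = $2,812.80 per year
Property tax = $9,209.88 per year
Combined annual = $12,022.68
Monthly escrow = $12,022.68 ÷ 12 = $1,001.89
Required cushion = 2 × $1,001.89 = $2,003.78
Surplus = $2,272.71 − $2,003.78 = $268.93

$268.93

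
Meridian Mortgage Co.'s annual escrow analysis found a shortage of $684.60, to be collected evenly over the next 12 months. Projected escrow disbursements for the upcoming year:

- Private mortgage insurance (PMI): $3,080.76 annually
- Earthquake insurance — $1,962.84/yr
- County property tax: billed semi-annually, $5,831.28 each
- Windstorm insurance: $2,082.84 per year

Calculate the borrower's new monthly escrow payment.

$1,622.80

Private mortgage insurance (PMI): $3,080.76/yr
Earthquake insurance: $1,962.84/yr
County property tax: $5,831.28 × 2 = $11,662.56/yr
Windstorm insurance: $2,082.84/yr
Total annual escrow = $18,789.00
Base monthly escrow = $18,789.00 / 12 = $1,565.75
Shortage spread = $684.60 / 12 = $57.05/mo
Adjusted monthly = $1,565.75 + $57.05 = $1,622.80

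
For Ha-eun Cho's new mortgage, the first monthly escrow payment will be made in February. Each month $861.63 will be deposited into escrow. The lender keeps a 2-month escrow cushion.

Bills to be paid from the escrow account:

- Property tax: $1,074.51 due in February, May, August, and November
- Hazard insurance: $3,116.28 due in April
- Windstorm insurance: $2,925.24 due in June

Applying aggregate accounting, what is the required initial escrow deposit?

$5,605.65

Cushion = 2 × $861.63 = $1,723.26
Trial balance (start $0, +$861.63 each month, − disbursements):
  Feb: +$861.63 − $1,074.51 → -$212.88
  Mar: +$861.63 → $648.75
  Apr: +$861.63 − $3,116.28 → -$1,605.90
  May: +$861.63 − $1,074.51 → -$1,818.78
  Jun: +$861.63 − $2,925.24 → -$3,882.39
  Jul: +$861.63 → -$3,020.76
  Aug: +$861.63 − $1,074.51 → -$3,233.64
  Sep: +$861.63 → -$2,372.01
  Oct: +$861.63 → -$1,510.38
  Nov: +$861.63 − $1,074.51 → -$1,723.26
  Dec: +$861.63 → -$861.63
  Jan: +$861.63 → $0.00
Lowest trial balance = -$3,882.39 (Jun)
Initial deposit = cushion − low point = $1,723.26 − (-$3,882.39) = $5,605.65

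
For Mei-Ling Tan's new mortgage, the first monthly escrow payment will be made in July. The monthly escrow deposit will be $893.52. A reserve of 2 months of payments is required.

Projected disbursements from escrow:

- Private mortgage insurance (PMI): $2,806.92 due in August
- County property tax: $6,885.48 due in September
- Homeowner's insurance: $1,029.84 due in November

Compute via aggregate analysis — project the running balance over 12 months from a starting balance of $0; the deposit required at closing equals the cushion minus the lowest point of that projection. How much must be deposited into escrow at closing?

Cushion = 2 × $893.52 = $1,787.04
Trial balance (start $0, +$893.52 each month, − disbursements):
  Jul: +$893.52 → $893.52
  Aug: +$893.52 − $2,806.92 → -$1,019.88
  Sep: +$893.52 − $6,885.48 → -$7,011.84
  Oct: +$893.52 → -$6,118.32
  Nov: +$893.52 − $1,029.84 → -$6,254.64
  Dec: +$893.52 → -$5,361.12
  Jan: +$893.52 → -$4,467.60
  Feb: +$893.52 → -$3,574.08
  Mar: +$893.52 → -$2,680.56
  Apr: +$893.52 → -$1,787.04
  May: +$893.52 → -$893.52
  Jun: +$893.52 → $0.00
Lowest trial balance = -$7,011.84 (Sep)
Initial deposit = cushion − low point = $1,787.04 − (-$7,011.84) = $8,798.88

$8,798.88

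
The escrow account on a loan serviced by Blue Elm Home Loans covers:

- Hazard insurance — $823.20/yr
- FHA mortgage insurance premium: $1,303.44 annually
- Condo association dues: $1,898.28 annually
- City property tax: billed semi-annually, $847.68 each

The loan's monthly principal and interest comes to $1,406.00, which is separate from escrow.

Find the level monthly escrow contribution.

Hazard insurance = $823.20/yr
FHA mortgage insurance premium = $1,303.44/yr
Condo association dues = $1,898.28/yr
City property tax = $847.68 × 2 = $1,695.36/yr
Combined annual = $5,720.28
Monthly = $5,720.28 ÷ 12 = $476.69

$476.69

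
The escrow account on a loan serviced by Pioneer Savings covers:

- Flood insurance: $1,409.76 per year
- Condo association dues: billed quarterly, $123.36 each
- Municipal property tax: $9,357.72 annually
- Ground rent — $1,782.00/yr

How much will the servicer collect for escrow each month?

Flood insurance: $1,409.76
Condo association dues: $123.36 × 4 = $493.44
Municipal property tax: $9,357.72
Ground rent: $1,782.00
Total per year = $1,409.76 + $493.44 + $9,357.72 + $1,782.00 = $13,042.92
Base monthly escrow = $13,042.92 ÷ 12 = $1,086.91

$1,086.91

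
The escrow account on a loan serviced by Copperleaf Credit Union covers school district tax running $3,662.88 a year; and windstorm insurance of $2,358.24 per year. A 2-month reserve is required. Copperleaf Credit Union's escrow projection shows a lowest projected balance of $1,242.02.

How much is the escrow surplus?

$238.50

School district tax — $3,662.88/yr
Windstorm insurance — $2,358.24/yr
Total per year = $6,021.12
Per month = $6,021.12 / 12 = $501.76
Required reserve = 2 × $501.76 = $1,003.52
Excess over cushion: $1,242.02 − $1,003.52 = $238.50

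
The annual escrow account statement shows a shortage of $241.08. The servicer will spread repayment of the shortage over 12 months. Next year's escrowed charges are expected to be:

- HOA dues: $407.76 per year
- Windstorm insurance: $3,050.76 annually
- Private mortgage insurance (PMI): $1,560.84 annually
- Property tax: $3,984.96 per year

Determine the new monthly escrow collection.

$770.45

HOA dues = $407.76 annually
Windstorm insurance = $3,050.76 annually
Private mortgage insurance (PMI) = $1,560.84 annually
Property tax = $3,984.96 annually
Annual escrow total = $407.76 + $3,050.76 + $1,560.84 + $3,984.96 = $9,004.32
Base monthly escrow = $9,004.32 / 12 = $750.36
Shortage spread = $241.08 / 12 = $20.09/mo
Adjusted monthly = $750.36 + $20.09 = $770.45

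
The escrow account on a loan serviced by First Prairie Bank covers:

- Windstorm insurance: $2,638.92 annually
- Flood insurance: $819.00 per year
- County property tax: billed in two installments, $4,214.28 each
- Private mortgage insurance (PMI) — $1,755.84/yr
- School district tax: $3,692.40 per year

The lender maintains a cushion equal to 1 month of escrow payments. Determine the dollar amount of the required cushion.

$1,444.56

Windstorm insurance = $2,638.92 annually
Flood insurance = $819.00 annually
County property tax = $4,214.28 × 2 = $8,428.56 annually
Private mortgage insurance (PMI) = $1,755.84 annually
School district tax = $3,692.40 annually
Annual escrow total = $17,334.72
Monthly = $17,334.72 ÷ 12 = $1,444.56
Cushion = 1 × $1,444.56 = $1,444.56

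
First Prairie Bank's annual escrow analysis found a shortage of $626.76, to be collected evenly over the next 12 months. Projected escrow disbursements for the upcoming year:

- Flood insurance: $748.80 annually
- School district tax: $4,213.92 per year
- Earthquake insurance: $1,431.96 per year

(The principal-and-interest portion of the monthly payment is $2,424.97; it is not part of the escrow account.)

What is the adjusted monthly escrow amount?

$585.12

Flood insurance: $748.80 per year
School district tax: $4,213.92 per year
Earthquake insurance: $1,431.96 per year
Total annual escrow = $748.80 + $4,213.92 + $1,431.96 = $6,394.68
Base monthly escrow = $6,394.68 / 12 = $532.89
Monthly shortage recovery: $626.76 ÷ 12 = $52.23
Adjusted monthly = $532.89 + $52.23 = $585.12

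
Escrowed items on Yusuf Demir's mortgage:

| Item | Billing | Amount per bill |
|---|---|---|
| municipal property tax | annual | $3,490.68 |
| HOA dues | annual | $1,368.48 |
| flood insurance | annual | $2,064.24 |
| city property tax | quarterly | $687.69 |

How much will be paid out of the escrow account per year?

$9,674.16

Municipal property tax — $3,490.68/yr
HOA dues — $1,368.48/yr
Flood insurance — $2,064.24/yr
City property tax — $687.69 × 4 = $2,750.76/yr
Yearly total = $3,490.68 + $1,368.48 + $2,064.24 + $2,750.76 = $9,674.16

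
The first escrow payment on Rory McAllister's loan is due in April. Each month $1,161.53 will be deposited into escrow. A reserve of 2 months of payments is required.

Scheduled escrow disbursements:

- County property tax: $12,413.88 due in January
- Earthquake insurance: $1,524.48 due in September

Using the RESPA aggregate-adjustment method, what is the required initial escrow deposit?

Cushion = 2 × $1,161.53 = $2,323.06
Trial balance (start $0, +$1,161.53 each month, − disbursements):
  Apr: +$1,161.53 → $1,161.53
  May: +$1,161.53 → $2,323.06
  Jun: +$1,161.53 → $3,484.59
  Jul: +$1,161.53 → $4,646.12
  Aug: +$1,161.53 → $5,807.65
  Sep: +$1,161.53 − $1,524.48 → $5,444.70
  Oct: +$1,161.53 → $6,606.23
  Nov: +$1,161.53 → $7,767.76
  Dec: +$1,161.53 → $8,929.29
  Jan: +$1,161.53 − $12,413.88 → -$2,323.06
  Feb: +$1,161.53 → -$1,161.53
  Mar: +$1,161.53 → $0.00
Lowest trial balance = -$2,323.06 (Jan)
Initial deposit = cushion − low point = $2,323.06 − (-$2,323.06) = $4,646.12

$4,646.12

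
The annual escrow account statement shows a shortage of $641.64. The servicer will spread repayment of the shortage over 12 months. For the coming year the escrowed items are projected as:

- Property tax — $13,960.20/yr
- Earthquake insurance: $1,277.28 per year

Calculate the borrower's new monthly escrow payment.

$1,323.26

Property tax — $13,960.20
Earthquake insurance — $1,277.28
Yearly total = $13,960.20 + $1,277.28 = $15,237.48
Monthly = $15,237.48 / 12 = $1,269.79
Shortage spread = $641.64 ÷ 12 = $53.47/mo
New monthly escrow = $1,269.79 + $53.47 = $1,323.26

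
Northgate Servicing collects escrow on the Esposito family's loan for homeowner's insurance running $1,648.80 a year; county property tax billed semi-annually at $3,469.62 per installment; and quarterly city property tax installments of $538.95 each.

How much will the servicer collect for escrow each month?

$895.32

Homeowner's insurance — $1,648.80/yr
County property tax — $3,469.62 × 2 = $6,939.24/yr
City property tax — $538.95 × 4 = $2,155.80/yr
Annual escrow total = $1,648.80 + $6,939.24 + $2,155.80 = $10,743.84
Monthly escrow = $10,743.84 ÷ 12 = $895.32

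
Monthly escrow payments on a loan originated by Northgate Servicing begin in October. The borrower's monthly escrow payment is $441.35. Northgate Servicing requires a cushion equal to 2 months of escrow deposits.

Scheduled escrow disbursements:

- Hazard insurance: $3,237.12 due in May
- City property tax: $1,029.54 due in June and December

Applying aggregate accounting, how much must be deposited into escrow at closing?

Cushion = 2 × $441.35 = $882.70
Trial balance (start $0, +$441.35 each month, − disbursements):
  Oct: +$441.35 → $441.35
  Nov: +$441.35 → $882.70
  Dec: +$441.35 − $1,029.54 → $294.51
  Jan: +$441.35 → $735.86
  Feb: +$441.35 → $1,177.21
  Mar: +$441.35 → $1,618.56
  Apr: +$441.35 → $2,059.91
  May: +$441.35 − $3,237.12 → -$735.86
  Jun: +$441.35 − $1,029.54 → -$1,324.05
  Jul: +$441.35 → -$882.70
  Aug: +$441.35 → -$441.35
  Sep: +$441.35 → $0.00
Lowest trial balance = -$1,324.05 (Jun)
Initial deposit = cushion − low point = $882.70 − (-$1,324.05) = $2,206.75

$2,206.75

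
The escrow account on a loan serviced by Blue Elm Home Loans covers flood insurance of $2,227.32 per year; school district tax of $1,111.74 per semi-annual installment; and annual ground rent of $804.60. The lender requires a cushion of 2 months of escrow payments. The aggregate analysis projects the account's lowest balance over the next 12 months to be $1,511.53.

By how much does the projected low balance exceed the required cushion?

$635.63

Flood insurance = $2,227.32 per year
School district tax = $1,111.74 × 2 = $2,223.48 per year
Ground rent = $804.60 per year
Combined annual = $5,255.40
Base monthly escrow = $5,255.40 ÷ 12 = $437.95
Required cushion = 2 × $437.95 = $875.90
Surplus = $1,511.53 − $875.90 = $635.63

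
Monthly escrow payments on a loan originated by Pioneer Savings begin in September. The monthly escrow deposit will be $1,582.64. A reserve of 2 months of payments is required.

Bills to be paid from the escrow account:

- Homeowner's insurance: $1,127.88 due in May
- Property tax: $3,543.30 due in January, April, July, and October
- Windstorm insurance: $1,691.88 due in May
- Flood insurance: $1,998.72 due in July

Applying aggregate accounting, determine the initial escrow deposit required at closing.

$4,747.92

Cushion = 2 × $1,582.64 = $3,165.28
Trial balance (start $0, +$1,582.64 each month, − disbursements):
  Sep: +$1,582.64 → $1,582.64
  Oct: +$1,582.64 − $3,543.30 → -$378.02
  Nov: +$1,582.64 → $1,204.62
  Dec: +$1,582.64 → $2,787.26
  Jan: +$1,582.64 − $3,543.30 → $826.60
  Feb: +$1,582.64 → $2,409.24
  Mar: +$1,582.64 → $3,991.88
  Apr: +$1,582.64 − $3,543.30 → $2,031.22
  May: +$1,582.64 − $2,819.76 → $794.10
  Jun: +$1,582.64 → $2,376.74
  Jul: +$1,582.64 − $5,542.02 → -$1,582.64
  Aug: +$1,582.64 → $0.00
Lowest trial balance = -$1,582.64 (Jul)
Initial deposit = cushion − low point = $3,165.28 − (-$1,582.64) = $4,747.92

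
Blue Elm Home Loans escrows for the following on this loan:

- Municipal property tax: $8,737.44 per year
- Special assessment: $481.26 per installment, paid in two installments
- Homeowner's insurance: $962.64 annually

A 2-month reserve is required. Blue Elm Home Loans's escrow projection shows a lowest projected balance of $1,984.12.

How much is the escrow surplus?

Municipal property tax: $8,737.44
Special assessment: $481.26 × 2 = $962.52
Homeowner's insurance: $962.64
Total per year = $8,737.44 + $962.52 + $962.64 = $10,662.60
Base monthly escrow = $10,662.60 ÷ 12 = $888.55
Cushion = 2 × $888.55 = $1,777.10
Surplus = $1,984.12 − $1,777.10 = $207.02

$207.02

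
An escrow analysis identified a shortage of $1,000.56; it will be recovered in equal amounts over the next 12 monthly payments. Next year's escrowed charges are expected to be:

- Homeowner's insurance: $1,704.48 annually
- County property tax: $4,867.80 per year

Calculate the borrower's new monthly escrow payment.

$631.07

Homeowner's insurance = $1,704.48 annually
County property tax = $4,867.80 annually
Total per year = $1,704.48 + $4,867.80 = $6,572.28
Monthly = $6,572.28 ÷ 12 = $547.69
Monthly shortage recovery: $1,000.56 ÷ 12 = $83.38
Adjusted monthly = $547.69 + $83.38 = $631.07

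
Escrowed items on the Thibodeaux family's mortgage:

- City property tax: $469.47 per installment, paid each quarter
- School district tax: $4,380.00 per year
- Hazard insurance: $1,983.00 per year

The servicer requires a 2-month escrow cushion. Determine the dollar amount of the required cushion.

$1,373.48

City property tax: $469.47 × 4 = $1,877.88 per year
School district tax: $4,380.00 per year
Hazard insurance: $1,983.00 per year
Combined annual = $1,877.88 + $4,380.00 + $1,983.00 = $8,240.88
Monthly = $8,240.88 ÷ 12 = $686.74
Cushion = 2 × $686.74 = $1,373.48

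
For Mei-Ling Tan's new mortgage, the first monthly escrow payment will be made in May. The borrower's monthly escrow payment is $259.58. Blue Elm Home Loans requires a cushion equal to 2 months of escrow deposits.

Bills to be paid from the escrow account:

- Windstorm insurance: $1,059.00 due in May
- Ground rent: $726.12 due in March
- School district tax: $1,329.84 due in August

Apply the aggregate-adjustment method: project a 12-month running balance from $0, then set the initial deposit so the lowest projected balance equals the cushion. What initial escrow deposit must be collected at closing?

Cushion = 2 × $259.58 = $519.16
Trial balance (start $0, +$259.58 each month, − disbursements):
  May: +$259.58 − $1,059.00 → -$799.42
  Jun: +$259.58 → -$539.84
  Jul: +$259.58 → -$280.26
  Aug: +$259.58 − $1,329.84 → -$1,350.52
  Sep: +$259.58 → -$1,090.94
  Oct: +$259.58 → -$831.36
  Nov: +$259.58 → -$571.78
  Dec: +$259.58 → -$312.20
  Jan: +$259.58 → -$52.62
  Feb: +$259.58 → $206.96
  Mar: +$259.58 − $726.12 → -$259.58
  Apr: +$259.58 → $0.00
Lowest trial balance = -$1,350.52 (Aug)
Initial deposit = cushion − low point = $519.16 − (-$1,350.52) = $1,869.68

$1,869.68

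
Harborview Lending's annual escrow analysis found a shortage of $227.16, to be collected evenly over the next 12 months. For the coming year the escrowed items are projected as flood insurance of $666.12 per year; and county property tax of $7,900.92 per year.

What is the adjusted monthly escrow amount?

Flood insurance: $666.12
County property tax: $7,900.92
Yearly total = $666.12 + $7,900.92 = $8,567.04
Base monthly escrow = $8,567.04 / 12 = $713.92
Monthly shortage recovery: $227.16 ÷ 12 = $18.93
Adjusted monthly = $713.92 + $18.93 = $732.85

$732.85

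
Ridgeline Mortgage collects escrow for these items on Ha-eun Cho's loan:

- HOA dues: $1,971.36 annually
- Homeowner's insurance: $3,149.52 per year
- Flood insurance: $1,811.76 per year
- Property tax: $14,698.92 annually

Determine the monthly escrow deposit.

HOA dues = $1,971.36/yr
Homeowner's insurance = $3,149.52/yr
Flood insurance = $1,811.76/yr
Property tax = $14,698.92/yr
Yearly total = $1,971.36 + $3,149.52 + $1,811.76 + $14,698.92 = $21,631.56
Monthly escrow = $21,631.56 ÷ 12 = $1,802.63

$1,802.63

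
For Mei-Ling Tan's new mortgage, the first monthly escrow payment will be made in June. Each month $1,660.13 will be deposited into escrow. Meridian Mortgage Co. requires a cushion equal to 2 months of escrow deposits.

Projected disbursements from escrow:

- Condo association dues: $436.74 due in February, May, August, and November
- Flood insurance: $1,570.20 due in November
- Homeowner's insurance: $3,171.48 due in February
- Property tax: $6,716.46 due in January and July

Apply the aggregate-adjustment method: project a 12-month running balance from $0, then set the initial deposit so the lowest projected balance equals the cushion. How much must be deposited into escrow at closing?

$7,863.91

Cushion = 2 × $1,660.13 = $3,320.26
Trial balance (start $0, +$1,660.13 each month, − disbursements):
  Jun: +$1,660.13 → $1,660.13
  Jul: +$1,660.13 − $6,716.46 → -$3,396.20
  Aug: +$1,660.13 − $436.74 → -$2,172.81
  Sep: +$1,660.13 → -$512.68
  Oct: +$1,660.13 → $1,147.45
  Nov: +$1,660.13 − $2,006.94 → $800.64
  Dec: +$1,660.13 → $2,460.77
  Jan: +$1,660.13 − $6,716.46 → -$2,595.56
  Feb: +$1,660.13 − $3,608.22 → -$4,543.65
  Mar: +$1,660.13 → -$2,883.52
  Apr: +$1,660.13 → -$1,223.39
  May: +$1,660.13 − $436.74 → $0.00
Lowest trial balance = -$4,543.65 (Feb)
Initial deposit = cushion − low point = $3,320.26 − (-$4,543.65) = $7,863.91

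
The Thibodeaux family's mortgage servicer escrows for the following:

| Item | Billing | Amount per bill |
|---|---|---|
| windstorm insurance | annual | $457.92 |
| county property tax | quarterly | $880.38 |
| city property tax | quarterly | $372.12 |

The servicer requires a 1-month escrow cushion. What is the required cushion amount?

Windstorm insurance = $457.92 per year
County property tax = $880.38 × 4 = $3,521.52 per year
City property tax = $372.12 × 4 = $1,488.48 per year
Combined annual = $5,467.92
Monthly = $5,467.92 ÷ 12 = $455.66
Reserve = 1 × $455.66 = $455.66

$455.66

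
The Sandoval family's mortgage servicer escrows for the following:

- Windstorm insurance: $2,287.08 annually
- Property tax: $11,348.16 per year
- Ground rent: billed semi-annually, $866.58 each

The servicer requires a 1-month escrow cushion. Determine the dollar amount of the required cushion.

Windstorm insurance = $2,287.08 annually
Property tax = $11,348.16 annually
Ground rent = $866.58 × 2 = $1,733.16 annually
Total per year = $15,368.40
Monthly = $15,368.40 ÷ 12 = $1,280.70
Cushion = 1 × $1,280.70 = $1,280.70

$1,280.70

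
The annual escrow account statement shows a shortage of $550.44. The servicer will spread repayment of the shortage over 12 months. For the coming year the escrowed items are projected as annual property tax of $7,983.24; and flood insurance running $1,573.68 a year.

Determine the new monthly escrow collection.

Property tax: $7,983.24 per year
Flood insurance: $1,573.68 per year
Total per year = $9,556.92
Monthly escrow = $9,556.92 / 12 = $796.41
Shortage spread = $550.44 / 12 = $45.87/mo
Adjusted monthly = $796.41 + $45.87 = $842.28

$842.28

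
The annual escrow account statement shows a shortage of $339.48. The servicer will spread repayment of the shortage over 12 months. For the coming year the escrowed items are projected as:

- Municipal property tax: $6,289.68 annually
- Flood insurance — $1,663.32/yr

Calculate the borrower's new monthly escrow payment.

$691.04

Municipal property tax = $6,289.68 annually
Flood insurance = $1,663.32 annually
Total per year = $6,289.68 + $1,663.32 = $7,953.00
Per month = $7,953.00 / 12 = $662.75
Monthly shortage recovery: $339.48 ÷ 12 = $28.29
New monthly escrow = $662.75 + $28.29 = $691.04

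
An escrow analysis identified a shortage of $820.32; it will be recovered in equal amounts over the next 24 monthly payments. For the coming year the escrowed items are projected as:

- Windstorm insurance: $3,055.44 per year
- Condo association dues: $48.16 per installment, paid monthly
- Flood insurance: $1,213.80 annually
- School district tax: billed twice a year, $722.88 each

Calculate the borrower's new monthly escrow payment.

Windstorm insurance: $3,055.44/yr
Condo association dues: $48.16 × 12 = $577.92/yr
Flood insurance: $1,213.80/yr
School district tax: $722.88 × 2 = $1,445.76/yr
Total per year = $6,292.92
Monthly escrow = $6,292.92 / 12 = $524.41
Monthly shortage recovery: $820.32 / 24 = $34.18
Adjusted monthly = $524.41 + $34.18 = $558.59

$558.59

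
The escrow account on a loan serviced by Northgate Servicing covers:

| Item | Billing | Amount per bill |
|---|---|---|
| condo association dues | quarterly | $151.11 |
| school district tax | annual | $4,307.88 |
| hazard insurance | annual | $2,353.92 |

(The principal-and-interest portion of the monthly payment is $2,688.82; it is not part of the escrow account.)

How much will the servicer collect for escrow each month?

Condo association dues: $151.11 × 4 = $604.44 annually
School district tax: $4,307.88 annually
Hazard insurance: $2,353.92 annually
Yearly total = $604.44 + $4,307.88 + $2,353.92 = $7,266.24
Monthly = $7,266.24 ÷ 12 = $605.52

$605.52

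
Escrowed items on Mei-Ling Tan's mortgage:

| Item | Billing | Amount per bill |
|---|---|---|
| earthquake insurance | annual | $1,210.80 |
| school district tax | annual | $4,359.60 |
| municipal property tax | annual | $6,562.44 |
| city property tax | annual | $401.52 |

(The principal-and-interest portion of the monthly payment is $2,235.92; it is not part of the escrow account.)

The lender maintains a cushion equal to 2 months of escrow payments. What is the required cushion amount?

$2,089.06

Earthquake insurance: $1,210.80/yr
School district tax: $4,359.60/yr
Municipal property tax: $6,562.44/yr
City property tax: $401.52/yr
Annual escrow total = $1,210.80 + $4,359.60 + $6,562.44 + $401.52 = $12,534.36
Monthly = $12,534.36 / 12 = $1,044.53
Cushion = 2 × $1,044.53 = $2,089.06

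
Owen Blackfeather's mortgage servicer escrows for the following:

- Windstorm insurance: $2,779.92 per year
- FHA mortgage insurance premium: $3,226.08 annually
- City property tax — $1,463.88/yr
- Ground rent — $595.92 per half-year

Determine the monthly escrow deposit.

Windstorm insurance: $2,779.92/yr
FHA mortgage insurance premium: $3,226.08/yr
City property tax: $1,463.88/yr
Ground rent: $595.92 × 2 = $1,191.84/yr
Annual escrow total = $2,779.92 + $3,226.08 + $1,463.88 + $1,191.84 = $8,661.72
Per month = $8,661.72 ÷ 12 = $721.81

$721.81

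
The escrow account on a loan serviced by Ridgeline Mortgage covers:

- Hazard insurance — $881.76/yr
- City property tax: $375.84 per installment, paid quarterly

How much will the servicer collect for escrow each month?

$198.76

Hazard insurance: $881.76
City property tax: $375.84 × 4 = $1,503.36
Total annual escrow = $2,385.12
Base monthly escrow = $2,385.12 ÷ 12 = $198.76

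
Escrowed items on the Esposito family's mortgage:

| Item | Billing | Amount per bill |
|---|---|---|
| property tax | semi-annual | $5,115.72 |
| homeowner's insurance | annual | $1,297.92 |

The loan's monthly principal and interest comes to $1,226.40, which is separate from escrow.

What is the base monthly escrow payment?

Property tax — $5,115.72 × 2 = $10,231.44 annually
Homeowner's insurance — $1,297.92 annually
Total annual escrow = $10,231.44 + $1,297.92 = $11,529.36
Monthly = $11,529.36 / 12 = $960.78

$960.78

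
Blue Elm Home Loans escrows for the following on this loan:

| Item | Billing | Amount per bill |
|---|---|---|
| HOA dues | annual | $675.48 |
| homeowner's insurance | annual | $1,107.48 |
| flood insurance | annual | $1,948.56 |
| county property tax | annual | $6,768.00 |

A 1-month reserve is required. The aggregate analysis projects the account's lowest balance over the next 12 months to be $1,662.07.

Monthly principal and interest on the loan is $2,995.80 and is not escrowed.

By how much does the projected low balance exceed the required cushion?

HOA dues: $675.48
Homeowner's insurance: $1,107.48
Flood insurance: $1,948.56
County property tax: $6,768.00
Combined annual = $675.48 + $1,107.48 + $1,948.56 + $6,768.00 = $10,499.52
Per month = $10,499.52 / 12 = $874.96
Required cushion = 1 × $874.96 = $874.96
Excess over cushion: $1,662.07 − $874.96 = $787.11

$787.11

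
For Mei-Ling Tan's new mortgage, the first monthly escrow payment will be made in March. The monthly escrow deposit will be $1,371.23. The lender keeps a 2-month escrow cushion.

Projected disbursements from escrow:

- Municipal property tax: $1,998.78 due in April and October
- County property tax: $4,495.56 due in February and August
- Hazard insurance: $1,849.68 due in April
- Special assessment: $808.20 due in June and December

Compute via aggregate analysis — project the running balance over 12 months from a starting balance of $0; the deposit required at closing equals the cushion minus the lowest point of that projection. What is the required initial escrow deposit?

Cushion = 2 × $1,371.23 = $2,742.46
Trial balance (start $0, +$1,371.23 each month, − disbursements):
  Mar: +$1,371.23 → $1,371.23
  Apr: +$1,371.23 − $3,848.46 → -$1,106.00
  May: +$1,371.23 → $265.23
  Jun: +$1,371.23 − $808.20 → $828.26
  Jul: +$1,371.23 → $2,199.49
  Aug: +$1,371.23 − $4,495.56 → -$924.84
  Sep: +$1,371.23 → $446.39
  Oct: +$1,371.23 − $1,998.78 → -$181.16
  Nov: +$1,371.23 → $1,190.07
  Dec: +$1,371.23 − $808.20 → $1,753.10
  Jan: +$1,371.23 → $3,124.33
  Feb: +$1,371.23 − $4,495.56 → $0.00
Lowest trial balance = -$1,106.00 (Apr)
Initial deposit = cushion − low point = $2,742.46 − (-$1,106.00) = $3,848.46

$3,848.46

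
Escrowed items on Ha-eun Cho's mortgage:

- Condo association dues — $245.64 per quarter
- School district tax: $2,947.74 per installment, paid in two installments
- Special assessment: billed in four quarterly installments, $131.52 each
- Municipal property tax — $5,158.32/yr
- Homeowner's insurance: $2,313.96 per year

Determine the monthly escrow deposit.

$1,239.70

Condo association dues — $245.64 × 4 = $982.56 per year
School district tax — $2,947.74 × 2 = $5,895.48 per year
Special assessment — $131.52 × 4 = $526.08 per year
Municipal property tax — $5,158.32 per year
Homeowner's insurance — $2,313.96 per year
Yearly total = $14,876.40
Per month = $14,876.40 ÷ 12 = $1,239.70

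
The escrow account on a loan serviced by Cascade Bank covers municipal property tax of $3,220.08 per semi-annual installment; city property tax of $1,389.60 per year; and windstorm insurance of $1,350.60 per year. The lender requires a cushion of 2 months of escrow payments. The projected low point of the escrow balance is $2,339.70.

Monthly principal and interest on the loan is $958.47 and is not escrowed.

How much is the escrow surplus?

$809.64

Municipal property tax = $3,220.08 × 2 = $6,440.16 annually
City property tax = $1,389.60 annually
Windstorm insurance = $1,350.60 annually
Annual escrow total = $6,440.16 + $1,389.60 + $1,350.60 = $9,180.36
Monthly escrow = $9,180.36 / 12 = $765.03
Required cushion = 2 × $765.03 = $1,530.06
Excess over cushion: $2,339.70 − $1,530.06 = $809.64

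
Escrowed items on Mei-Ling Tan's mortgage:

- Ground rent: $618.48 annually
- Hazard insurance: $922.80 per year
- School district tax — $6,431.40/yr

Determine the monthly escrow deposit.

Ground rent — $618.48 per year
Hazard insurance — $922.80 per year
School district tax — $6,431.40 per year
Combined annual = $618.48 + $922.80 + $6,431.40 = $7,972.68
Monthly escrow = $7,972.68 ÷ 12 = $664.39

$664.39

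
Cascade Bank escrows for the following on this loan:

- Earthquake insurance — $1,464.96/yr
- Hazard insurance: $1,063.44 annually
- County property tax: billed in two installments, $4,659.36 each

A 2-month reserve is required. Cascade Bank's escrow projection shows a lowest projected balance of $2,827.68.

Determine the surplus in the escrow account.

$853.16

Earthquake insurance: $1,464.96
Hazard insurance: $1,063.44
County property tax: $4,659.36 × 2 = $9,318.72
Combined annual = $1,464.96 + $1,063.44 + $9,318.72 = $11,847.12
Base monthly escrow = $11,847.12 / 12 = $987.26
Required reserve = 2 × $987.26 = $1,974.52
Excess over cushion: $2,827.68 − $1,974.52 = $853.16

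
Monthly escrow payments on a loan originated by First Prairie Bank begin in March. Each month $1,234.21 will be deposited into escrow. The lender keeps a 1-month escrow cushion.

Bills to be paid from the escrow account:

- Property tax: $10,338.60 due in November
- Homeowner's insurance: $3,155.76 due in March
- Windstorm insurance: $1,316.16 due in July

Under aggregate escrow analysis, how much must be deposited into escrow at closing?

$4,936.84

Cushion = 1 × $1,234.21 = $1,234.21
Trial balance (start $0, +$1,234.21 each month, − disbursements):
  Mar: +$1,234.21 − $3,155.76 → -$1,921.55
  Apr: +$1,234.21 → -$687.34
  May: +$1,234.21 → $546.87
  Jun: +$1,234.21 → $1,781.08
  Jul: +$1,234.21 − $1,316.16 → $1,699.13
  Aug: +$1,234.21 → $2,933.34
  Sep: +$1,234.21 → $4,167.55
  Oct: +$1,234.21 → $5,401.76
  Nov: +$1,234.21 − $10,338.60 → -$3,702.63
  Dec: +$1,234.21 → -$2,468.42
  Jan: +$1,234.21 → -$1,234.21
  Feb: +$1,234.21 → $0.00
Lowest trial balance = -$3,702.63 (Nov)
Initial deposit = cushion − low point = $1,234.21 − (-$3,702.63) = $4,936.84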